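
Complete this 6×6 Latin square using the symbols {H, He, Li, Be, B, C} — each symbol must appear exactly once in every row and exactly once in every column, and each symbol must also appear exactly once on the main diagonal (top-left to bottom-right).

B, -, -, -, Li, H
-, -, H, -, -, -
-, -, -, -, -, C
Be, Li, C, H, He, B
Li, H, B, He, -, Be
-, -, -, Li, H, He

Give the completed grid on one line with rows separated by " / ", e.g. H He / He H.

B C He Be Li H / He Be H C B Li / H He Li B Be C / Be Li C H He B / Li H B He C Be / C B Be Li H He

(r2,c6) = Li
(r5,c5) = C
(r6,c1) = C
(r6,c3) = Be
(r1,c3) = He
(r2,c1) = He
(r2,c2) = Be
(r2,c5) = B
(r3,c1) = H
(r3,c3) = Li
(r3,c5) = Be
(r6,c2) = B
(r1,c2) = C
(r1,c4) = Be
(r2,c4) = C
(r3,c2) = He
(r3,c4) = B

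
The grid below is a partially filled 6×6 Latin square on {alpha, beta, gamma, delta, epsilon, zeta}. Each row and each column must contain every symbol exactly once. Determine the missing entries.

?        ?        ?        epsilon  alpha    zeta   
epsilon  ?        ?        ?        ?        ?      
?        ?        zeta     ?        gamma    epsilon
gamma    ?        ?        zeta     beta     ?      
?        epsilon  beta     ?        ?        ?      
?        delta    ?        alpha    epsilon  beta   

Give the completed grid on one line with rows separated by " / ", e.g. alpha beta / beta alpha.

beta gamma delta epsilon alpha zeta / epsilon zeta alpha beta delta gamma / alpha beta zeta delta gamma epsilon / gamma alpha epsilon zeta beta delta / delta epsilon beta gamma zeta alpha / zeta delta gamma alpha epsilon beta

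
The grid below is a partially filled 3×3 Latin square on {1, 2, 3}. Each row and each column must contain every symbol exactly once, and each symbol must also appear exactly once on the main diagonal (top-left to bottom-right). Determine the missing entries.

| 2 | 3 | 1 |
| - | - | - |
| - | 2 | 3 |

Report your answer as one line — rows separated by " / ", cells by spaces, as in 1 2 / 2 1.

Cell (r2,c2): row 2 is empty so far; column 2 has {2,3}; the diagonal has {2,3} → 1.
Cell (r2,c3): row 2 has {1}; column 3 has {1,3} → 2.
Cell (r3,c1): row 3 has {2,3}; column 1 has {2} → 1.
Cell (r2,c1): row 2 has {1,2}; column 1 has {1,2} → 3.

2 3 1 / 3 1 2 / 1 2 3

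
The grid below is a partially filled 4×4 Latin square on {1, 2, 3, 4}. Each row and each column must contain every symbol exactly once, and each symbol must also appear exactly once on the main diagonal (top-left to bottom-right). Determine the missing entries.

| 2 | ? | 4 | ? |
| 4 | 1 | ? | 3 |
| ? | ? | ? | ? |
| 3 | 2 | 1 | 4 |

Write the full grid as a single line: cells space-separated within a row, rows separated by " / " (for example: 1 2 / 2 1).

(r1,c2) = 3
(r1,c4) = 1
(r2,c3) = 2
(r3,c1) = 1
(r3,c2) = 4
(r3,c3) = 3
(r3,c4) = 2

2 3 4 1 / 4 1 2 3 / 1 4 3 2 / 3 2 1 4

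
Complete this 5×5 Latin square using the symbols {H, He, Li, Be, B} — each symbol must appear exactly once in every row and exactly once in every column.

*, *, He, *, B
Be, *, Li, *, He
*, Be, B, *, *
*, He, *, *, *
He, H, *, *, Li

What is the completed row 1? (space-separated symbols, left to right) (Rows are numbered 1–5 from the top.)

H Li He Be B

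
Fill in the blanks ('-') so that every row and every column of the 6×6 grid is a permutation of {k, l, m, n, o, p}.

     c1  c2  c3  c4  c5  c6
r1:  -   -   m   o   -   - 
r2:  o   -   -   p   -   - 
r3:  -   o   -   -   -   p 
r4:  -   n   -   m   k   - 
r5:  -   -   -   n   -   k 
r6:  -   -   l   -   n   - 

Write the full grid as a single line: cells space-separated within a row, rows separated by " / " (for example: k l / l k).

k l m o p n / o k n p l m / n o k l m p / p n o m k l / l m p n o k / m p l k n o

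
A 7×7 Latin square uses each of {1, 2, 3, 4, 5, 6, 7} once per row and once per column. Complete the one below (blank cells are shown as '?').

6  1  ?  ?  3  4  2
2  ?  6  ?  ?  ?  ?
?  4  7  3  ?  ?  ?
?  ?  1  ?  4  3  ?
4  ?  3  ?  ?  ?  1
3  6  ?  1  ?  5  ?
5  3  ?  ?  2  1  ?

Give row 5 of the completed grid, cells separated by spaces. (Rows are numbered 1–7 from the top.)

4 7 3 2 5 6 1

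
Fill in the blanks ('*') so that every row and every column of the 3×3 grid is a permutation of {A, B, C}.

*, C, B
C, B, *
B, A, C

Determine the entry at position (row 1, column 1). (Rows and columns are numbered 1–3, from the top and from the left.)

A

(r1,c1) = A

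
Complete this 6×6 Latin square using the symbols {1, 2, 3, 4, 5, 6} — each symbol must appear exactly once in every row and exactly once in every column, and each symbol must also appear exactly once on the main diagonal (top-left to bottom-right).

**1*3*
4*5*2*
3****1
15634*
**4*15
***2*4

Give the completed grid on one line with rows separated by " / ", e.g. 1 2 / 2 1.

At row 2, column 2: row 2 has {2,4,5}; column 2 has {5}; the diagonal has {1,3,4}; that leaves 6.
At row 2, column 4: row 2 has {2,4,5,6}; column 4 has {2,3}; that leaves 1.
At row 2, column 6: row 2 has {1,2,4,5,6}; column 6 has {1,4,5}; that leaves 3.
At row 3, column 3: row 3 has {1,3}; column 3 has {1,4,5,6}; the diagonal has {1,3,4,6}; that leaves 2.
At row 4, column 6: row 4 has {1,3,4,5,6}; column 6 has {1,3,4,5}; that leaves 2.
At row 5, column 4: row 5 has {1,4,5}; column 4 has {1,2,3}; that leaves 6.
At row 6, column 3: row 6 has {2,4}; column 3 has {1,2,4,5,6}; that leaves 3.
At row 1, column 1: row 1 has {1,3}; column 1 has {1,3,4}; the diagonal has {1,2,3,4,6}; that leaves 5.
At row 1, column 4: row 1 has {1,3,5}; column 4 has {1,2,3,6}; that leaves 4.
At row 1, column 6: row 1 has {1,3,4,5}; column 6 has {1,2,3,4,5}; that leaves 6.
At row 3, column 2: row 3 has {1,2,3}; column 2 has {5,6}; that leaves 4.
At row 3, column 4: row 3 has {1,2,3,4}; column 4 has {1,2,3,4,6}; that leaves 5.
At row 3, column 5: row 3 has {1,2,3,4,5}; column 5 has {1,2,3,4}; that leaves 6.
At row 5, column 1: row 5 has {1,4,5,6}; column 1 has {1,3,4,5}; that leaves 2.
At row 5, column 2: row 5 has {1,2,4,5,6}; column 2 has {4,5,6}; that leaves 3.
At row 6, column 1: row 6 has {2,3,4}; column 1 has {1,2,3,4,5}; that leaves 6.
At row 6, column 2: row 6 has {2,3,4,6}; column 2 has {3,4,5,6}; that leaves 1.
At row 6, column 5: row 6 has {1,2,3,4,6}; column 5 has {1,2,3,4,6}; that leaves 5.
At row 1, column 2: row 1 has {1,3,4,5,6}; column 2 has {1,3,4,5,6}; that leaves 2.

5 2 1 4 3 6 / 4 6 5 1 2 3 / 3 4 2 5 6 1 / 1 5 6 3 4 2 / 2 3 4 6 1 5 / 6 1 3 2 5 4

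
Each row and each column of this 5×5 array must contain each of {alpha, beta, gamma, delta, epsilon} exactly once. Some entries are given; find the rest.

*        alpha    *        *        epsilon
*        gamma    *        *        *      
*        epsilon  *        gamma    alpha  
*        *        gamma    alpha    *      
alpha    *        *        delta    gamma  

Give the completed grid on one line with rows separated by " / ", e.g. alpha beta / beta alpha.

gamma alpha delta beta epsilon / beta gamma alpha epsilon delta / delta epsilon beta gamma alpha / epsilon delta gamma alpha beta / alpha beta epsilon delta gamma

(r1,c4): row 1 has {alpha,epsilon}; column 4 has {alpha,gamma,delta}, so it must be beta.
(r2,c4): row 2 has {gamma}; column 4 has {alpha,beta,gamma,delta}, so it must be epsilon.
(r5,c2): row 5 has {alpha,gamma,delta}; column 2 has {alpha,gamma,epsilon}, so it must be beta.
(r5,c3): row 5 has {alpha,beta,gamma,delta}; column 3 has {gamma}, so it must be epsilon.
(r1,c3): row 1 has {alpha,beta,epsilon}; column 3 has {gamma,epsilon}, so it must be delta.
(r3,c3): row 3 has {alpha,gamma,epsilon}; column 3 has {gamma,delta,epsilon}, so it must be beta.
(r4,c2): row 4 has {alpha,gamma}; column 2 has {alpha,beta,gamma,epsilon}, so it must be delta.
(r4,c5): row 4 has {alpha,gamma,delta}; column 5 has {alpha,gamma,epsilon}, so it must be beta.
(r1,c1): row 1 has {alpha,beta,delta,epsilon}; column 1 has {alpha}, so it must be gamma.
(r2,c3): row 2 has {gamma,epsilon}; column 3 has {beta,gamma,delta,epsilon}, so it must be alpha.
(r2,c5): row 2 has {alpha,gamma,epsilon}; column 5 has {alpha,beta,gamma,epsilon}, so it must be delta.
(r3,c1): row 3 has {alpha,beta,gamma,epsilon}; column 1 has {alpha,gamma}, so it must be delta.
(r4,c1): row 4 has {alpha,beta,gamma,delta}; column 1 has {alpha,gamma,delta}, so it must be epsilon.
(r2,c1): row 2 has {alpha,gamma,delta,epsilon}; column 1 has {alpha,gamma,delta,epsilon}, so it must be beta.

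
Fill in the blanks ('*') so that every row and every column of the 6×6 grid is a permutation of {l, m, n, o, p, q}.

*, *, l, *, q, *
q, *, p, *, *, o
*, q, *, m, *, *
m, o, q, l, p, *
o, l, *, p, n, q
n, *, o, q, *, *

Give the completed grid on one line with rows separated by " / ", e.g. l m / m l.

p n l o q m / q m p n l o / l q n m o p / m o q l p n / o l m p n q / n p o q m l

Cell (r1,c1): row 1 has {l,q}; column 1 has {m,n,o,q} → p.
Cell (r2,c4): row 2 has {o,p,q}; column 4 has {l,m,p,q} → n.
Cell (r3,c1): row 3 has {m,q}; column 1 has {m,n,o,p,q} → l.
Cell (r3,c3): row 3 has {l,m,q}; column 3 has {l,o,p,q} → n.
Cell (r3,c5): row 3 has {l,m,n,q}; column 5 has {n,p,q} → o.
Cell (r3,c6): row 3 has {l,m,n,o,q}; column 6 has {o,q} → p.
Cell (r4,c6): row 4 has {l,m,o,p,q}; column 6 has {o,p,q} → n.
Cell (r5,c3): row 5 has {l,n,o,p,q}; column 3 has {l,n,o,p,q} → m.
Cell (r1,c4): row 1 has {l,p,q}; column 4 has {l,m,n,p,q} → o.
Cell (r1,c6): row 1 has {l,o,p,q}; column 6 has {n,o,p,q} → m.
Cell (r2,c2): row 2 has {n,o,p,q}; column 2 has {l,o,q} → m.
Cell (r2,c5): row 2 has {m,n,o,p,q}; column 5 has {n,o,p,q} → l.
Cell (r6,c2): row 6 has {n,o,q}; column 2 has {l,m,o,q} → p.
Cell (r6,c5): row 6 has {n,o,p,q}; column 5 has {l,n,o,p,q} → m.
Cell (r6,c6): row 6 has {m,n,o,p,q}; column 6 has {m,n,o,p,q} → l.
Cell (r1,c2): row 1 has {l,m,o,p,q}; column 2 has {l,m,o,p,q} → n.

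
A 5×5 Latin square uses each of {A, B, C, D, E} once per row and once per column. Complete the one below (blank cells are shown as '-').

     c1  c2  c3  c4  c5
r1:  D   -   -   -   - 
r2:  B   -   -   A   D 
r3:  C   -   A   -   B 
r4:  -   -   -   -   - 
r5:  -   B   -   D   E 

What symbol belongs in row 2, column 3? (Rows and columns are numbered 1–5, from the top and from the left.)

E

(r3,c4) = E
(r5,c1) = A
(r5,c3) = C
(r2,c3) = E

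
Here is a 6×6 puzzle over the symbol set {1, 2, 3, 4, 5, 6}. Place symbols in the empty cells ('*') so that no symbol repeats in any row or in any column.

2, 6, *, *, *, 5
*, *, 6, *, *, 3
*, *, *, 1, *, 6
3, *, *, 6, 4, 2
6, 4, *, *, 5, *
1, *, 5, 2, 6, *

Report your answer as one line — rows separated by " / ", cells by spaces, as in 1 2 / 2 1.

Cell (r4,c3): row 4 has {2,3,4,6}; column 3 has {5,6} → 1.
Cell (r5,c4): row 5 has {4,5,6}; column 4 has {1,2,6} → 3.
Cell (r5,c6): row 5 has {3,4,5,6}; column 6 has {2,3,5,6} → 1.
Cell (r6,c2): row 6 has {1,2,5,6}; column 2 has {4,6} → 3.
Cell (r6,c6): row 6 has {1,2,3,5,6}; column 6 has {1,2,3,5,6} → 4.
Cell (r1,c4): row 1 has {2,5,6}; column 4 has {1,2,3,6} → 4.
Cell (r2,c4): row 2 has {3,6}; column 4 has {1,2,3,4,6} → 5.
Cell (r4,c2): row 4 has {1,2,3,4,6}; column 2 has {3,4,6} → 5.
Cell (r5,c3): row 5 has {1,3,4,5,6}; column 3 has {1,5,6} → 2.
Cell (r1,c3): row 1 has {2,4,5,6}; column 3 has {1,2,5,6} → 3.
Cell (r1,c5): row 1 has {2,3,4,5,6}; column 5 has {4,5,6} → 1.
Cell (r2,c1): row 2 has {3,5,6}; column 1 has {1,2,3,6} → 4.
Cell (r2,c5): row 2 has {3,4,5,6}; column 5 has {1,4,5,6} → 2.
Cell (r3,c1): row 3 has {1,6}; column 1 has {1,2,3,4,6} → 5.
Cell (r3,c2): row 3 has {1,5,6}; column 2 has {3,4,5,6} → 2.
Cell (r3,c3): row 3 has {1,2,5,6}; column 3 has {1,2,3,5,6} → 4.
Cell (r3,c5): row 3 has {1,2,4,5,6}; column 5 has {1,2,4,5,6} → 3.
Cell (r2,c2): row 2 has {2,3,4,5,6}; column 2 has {2,3,4,5,6} → 1.

2 6 3 4 1 5 / 4 1 6 5 2 3 / 5 2 4 1 3 6 / 3 5 1 6 4 2 / 6 4 2 3 5 1 / 1 3 5 2 6 4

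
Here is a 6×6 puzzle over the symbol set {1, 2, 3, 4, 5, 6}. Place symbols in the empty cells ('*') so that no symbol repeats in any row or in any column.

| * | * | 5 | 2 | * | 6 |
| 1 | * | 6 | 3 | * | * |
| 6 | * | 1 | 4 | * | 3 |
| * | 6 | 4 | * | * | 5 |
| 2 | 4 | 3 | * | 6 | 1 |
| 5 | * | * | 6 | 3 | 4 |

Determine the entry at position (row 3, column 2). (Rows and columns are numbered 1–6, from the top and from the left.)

2

(r2,c6): row 2 has {1,3,6}; column 6 has {1,3,4,5,6}, so it must be 2.
(r4,c1): row 4 has {4,5,6}; column 1 has {1,2,5,6}, so it must be 3.
(r4,c4): row 4 has {3,4,5,6}; column 4 has {2,3,4,6}, so it must be 1.
(r4,c5): row 4 has {1,3,4,5,6}; column 5 has {3,6}, so it must be 2.
(r5,c4): row 5 has {1,2,3,4,6}; column 4 has {1,2,3,4,6}, so it must be 5.
(r6,c3): row 6 has {3,4,5,6}; column 3 has {1,3,4,5,6}, so it must be 2.
(r1,c1): row 1 has {2,5,6}; column 1 has {1,2,3,5,6}, so it must be 4.
(r1,c5): row 1 has {2,4,5,6}; column 5 has {2,3,6}, so it must be 1.
(r2,c2): row 2 has {1,2,3,6}; column 2 has {4,6}, so it must be 5.
(r2,c5): row 2 has {1,2,3,5,6}; column 5 has {1,2,3,6}, so it must be 4.
(r3,c2): row 3 has {1,3,4,6}; column 2 has {4,5,6}, so it must be 2.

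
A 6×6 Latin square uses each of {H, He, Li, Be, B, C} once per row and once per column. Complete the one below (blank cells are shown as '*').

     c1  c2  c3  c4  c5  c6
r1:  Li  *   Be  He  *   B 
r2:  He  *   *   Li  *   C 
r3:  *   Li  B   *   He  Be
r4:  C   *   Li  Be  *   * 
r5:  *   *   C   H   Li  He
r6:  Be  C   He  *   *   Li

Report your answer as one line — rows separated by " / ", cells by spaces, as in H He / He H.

(r1,c2): row 1 has {He,Li,Be,B}; column 2 has {Li,C}, so it must be H.
(r1,c5): row 1 has {H,He,Li,Be,B}; column 5 has {He,Li}, so it must be C.
(r2,c3): row 2 has {He,Li,C}; column 3 has {He,Li,Be,B,C}, so it must be H.
(r3,c1): row 3 has {He,Li,Be,B}; column 1 has {He,Li,Be,C}, so it must be H.
(r3,c4): row 3 has {H,He,Li,Be,B}; column 4 has {H,He,Li,Be}, so it must be C.
(r4,c6): row 4 has {Li,Be,C}; column 6 has {He,Li,Be,B,C}, so it must be H.
(r5,c1): row 5 has {H,He,Li,C}; column 1 has {H,He,Li,Be,C}, so it must be B.
(r5,c2): row 5 has {H,He,Li,B,C}; column 2 has {H,Li,C}, so it must be Be.
(r6,c4): row 6 has {He,Li,Be,C}; column 4 has {H,He,Li,Be,C}, so it must be B.
(r6,c5): row 6 has {He,Li,Be,B,C}; column 5 has {He,Li,C}, so it must be H.
(r2,c2): row 2 has {H,He,Li,C}; column 2 has {H,Li,Be,C}, so it must be B.
(r2,c5): row 2 has {H,He,Li,B,C}; column 5 has {H,He,Li,C}, so it must be Be.
(r4,c2): row 4 has {H,Li,Be,C}; column 2 has {H,Li,Be,B,C}, so it must be He.
(r4,c5): row 4 has {H,He,Li,Be,C}; column 5 has {H,He,Li,Be,C}, so it must be B.

Li H Be He C B / He B H Li Be C / H Li B C He Be / C He Li Be B H / B Be C H Li He / Be C He B H Li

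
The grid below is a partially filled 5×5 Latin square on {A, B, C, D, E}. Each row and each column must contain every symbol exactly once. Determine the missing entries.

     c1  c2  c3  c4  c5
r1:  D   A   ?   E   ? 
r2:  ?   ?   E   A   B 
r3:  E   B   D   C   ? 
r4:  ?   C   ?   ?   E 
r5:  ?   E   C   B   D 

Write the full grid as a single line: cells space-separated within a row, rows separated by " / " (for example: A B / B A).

D A B E C / C D E A B / E B D C A / B C A D E / A E C B D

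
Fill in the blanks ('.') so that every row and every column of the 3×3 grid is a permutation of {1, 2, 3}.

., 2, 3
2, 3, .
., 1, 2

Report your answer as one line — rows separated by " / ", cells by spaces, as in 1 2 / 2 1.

1 2 3 / 2 3 1 / 3 1 2

Cell (r1,c1): row 1 has {2,3}; column 1 has {2} → 1.
Cell (r2,c3): row 2 has {2,3}; column 3 has {2,3} → 1.
Cell (r3,c1): row 3 has {1,2}; column 1 has {1,2} → 3.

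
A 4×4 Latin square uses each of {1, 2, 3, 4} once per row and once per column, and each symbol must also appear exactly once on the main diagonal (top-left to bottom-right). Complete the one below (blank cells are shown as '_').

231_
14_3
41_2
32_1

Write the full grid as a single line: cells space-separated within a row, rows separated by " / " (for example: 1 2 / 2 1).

2 3 1 4 / 1 4 2 3 / 4 1 3 2 / 3 2 4 1

(r1,c4) = 4
(r2,c3) = 2
(r3,c3) = 3
(r4,c3) = 4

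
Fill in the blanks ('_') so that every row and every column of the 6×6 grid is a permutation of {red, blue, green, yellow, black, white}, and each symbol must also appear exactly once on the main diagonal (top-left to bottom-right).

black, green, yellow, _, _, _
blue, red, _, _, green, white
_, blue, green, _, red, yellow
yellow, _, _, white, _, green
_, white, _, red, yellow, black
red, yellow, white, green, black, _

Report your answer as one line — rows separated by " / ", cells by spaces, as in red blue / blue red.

(r1,c4): row 1 has {green,yellow,black}; column 4 has {red,green,white}, so it must be blue.
(r1,c5): row 1 has {blue,green,yellow,black}; column 5 has {red,green,yellow,black}, so it must be white.
(r1,c6): row 1 has {blue,green,yellow,black,white}; column 6 has {green,yellow,black,white}, so it must be red.
(r2,c3): row 2 has {red,blue,green,white}; column 3 has {green,yellow,white}, so it must be black.
(r2,c4): row 2 has {red,blue,green,black,white}; column 4 has {red,blue,green,white}, so it must be yellow.
(r3,c1): row 3 has {red,blue,green,yellow}; column 1 has {red,blue,yellow,black}, so it must be white.
(r3,c4): row 3 has {red,blue,green,yellow,white}; column 4 has {red,blue,green,yellow,white}, so it must be black.
(r4,c2): row 4 has {green,yellow,white}; column 2 has {red,blue,green,yellow,white}, so it must be black.
(r4,c5): row 4 has {green,yellow,black,white}; column 5 has {red,green,yellow,black,white}, so it must be blue.
(r5,c1): row 5 has {red,yellow,black,white}; column 1 has {red,blue,yellow,black,white}, so it must be green.
(r5,c3): row 5 has {red,green,yellow,black,white}; column 3 has {green,yellow,black,white}, so it must be blue.
(r6,c6): row 6 has {red,green,yellow,black,white}; column 6 has {red,green,yellow,black,white}; the diagonal has {red,green,yellow,black,white}, so it must be blue.
(r4,c3): row 4 has {blue,green,yellow,black,white}; column 3 has {blue,green,yellow,black,white}, so it must be red.

black green yellow blue white red / blue red black yellow green white / white blue green black red yellow / yellow black red white blue green / green white blue red yellow black / red yellow white green black blue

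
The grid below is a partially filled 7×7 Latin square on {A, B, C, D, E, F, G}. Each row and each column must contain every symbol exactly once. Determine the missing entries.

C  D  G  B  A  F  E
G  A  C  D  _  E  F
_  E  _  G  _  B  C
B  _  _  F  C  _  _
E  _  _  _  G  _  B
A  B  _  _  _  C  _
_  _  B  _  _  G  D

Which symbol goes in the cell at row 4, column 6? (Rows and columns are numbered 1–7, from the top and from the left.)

D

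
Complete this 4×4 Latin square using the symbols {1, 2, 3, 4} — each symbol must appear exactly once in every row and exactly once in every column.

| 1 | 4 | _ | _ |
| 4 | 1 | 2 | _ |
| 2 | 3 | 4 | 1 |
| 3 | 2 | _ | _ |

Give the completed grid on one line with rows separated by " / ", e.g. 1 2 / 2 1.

(r1,c3): row 1 has {1,4}; column 3 has {2,4}, so it must be 3.
(r1,c4): row 1 has {1,3,4}; column 4 has {1}, so it must be 2.
(r2,c4): row 2 has {1,2,4}; column 4 has {1,2}, so it must be 3.
(r4,c3): row 4 has {2,3}; column 3 has {2,3,4}, so it must be 1.
(r4,c4): row 4 has {1,2,3}; column 4 has {1,2,3}, so it must be 4.

1 4 3 2 / 4 1 2 3 / 2 3 4 1 / 3 2 1 4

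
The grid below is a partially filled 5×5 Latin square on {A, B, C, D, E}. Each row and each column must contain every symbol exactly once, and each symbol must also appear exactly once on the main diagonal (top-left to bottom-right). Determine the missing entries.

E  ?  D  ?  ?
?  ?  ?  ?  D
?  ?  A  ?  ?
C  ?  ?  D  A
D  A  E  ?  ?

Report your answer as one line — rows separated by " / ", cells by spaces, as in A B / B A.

(r3,c1) = B
(r4,c3) = B
(r2,c1) = A
(r2,c3) = C
(r4,c2) = E
(r2,c2) = B
(r2,c4) = E
(r3,c4) = C
(r3,c5) = E
(r5,c4) = B
(r5,c5) = C
(r1,c2) = C
(r1,c4) = A
(r1,c5) = B
(r3,c2) = D

E C D A B / A B C E D / B D A C E / C E B D A / D A E B C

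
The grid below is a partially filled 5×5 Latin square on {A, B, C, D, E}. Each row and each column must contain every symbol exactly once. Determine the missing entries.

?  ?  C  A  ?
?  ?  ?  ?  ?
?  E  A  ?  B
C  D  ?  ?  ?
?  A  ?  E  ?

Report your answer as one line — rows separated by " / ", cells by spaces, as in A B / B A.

E B C A D / A C B D E / D E A C B / C D E B A / B A D E C

(r1,c2) = B
(r2,c2) = C
(r3,c1) = D
(r3,c4) = C
(r4,c4) = B
(r5,c1) = B
(r5,c3) = D
(r5,c5) = C
(r1,c1) = E
(r1,c5) = D
(r2,c1) = A
(r2,c4) = D
(r2,c5) = E
(r4,c3) = E
(r4,c5) = A
(r2,c3) = B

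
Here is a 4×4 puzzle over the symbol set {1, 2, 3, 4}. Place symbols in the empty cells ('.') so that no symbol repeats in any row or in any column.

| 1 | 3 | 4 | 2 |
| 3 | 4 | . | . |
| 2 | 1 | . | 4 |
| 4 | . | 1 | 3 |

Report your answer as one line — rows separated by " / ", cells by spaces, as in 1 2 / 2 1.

1 3 4 2 / 3 4 2 1 / 2 1 3 4 / 4 2 1 3

row 2 has {3,4}; column 3 has {1,4} — only 2 is left for (r2,c3).
row 2 has {2,3,4}; column 4 has {2,3,4} — only 1 is left for (r2,c4).
row 3 has {1,2,4}; column 3 has {1,2,4} — only 3 is left for (r3,c3).
row 4 has {1,3,4}; column 2 has {1,3,4} — only 2 is left for (r4,c2).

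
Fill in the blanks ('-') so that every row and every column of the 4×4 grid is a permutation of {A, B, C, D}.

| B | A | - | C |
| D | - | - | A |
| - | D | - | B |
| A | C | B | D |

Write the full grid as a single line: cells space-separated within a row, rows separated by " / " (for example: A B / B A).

(r1,c3): row 1 has {A,B,C}; column 3 has {B}, so it must be D.
(r2,c2): row 2 has {A,D}; column 2 has {A,C,D}, so it must be B.
(r2,c3): row 2 has {A,B,D}; column 3 has {B,D}, so it must be C.
(r3,c1): row 3 has {B,D}; column 1 has {A,B,D}, so it must be C.
(r3,c3): row 3 has {B,C,D}; column 3 has {B,C,D}, so it must be A.

B A D C / D B C A / C D A B / A C B D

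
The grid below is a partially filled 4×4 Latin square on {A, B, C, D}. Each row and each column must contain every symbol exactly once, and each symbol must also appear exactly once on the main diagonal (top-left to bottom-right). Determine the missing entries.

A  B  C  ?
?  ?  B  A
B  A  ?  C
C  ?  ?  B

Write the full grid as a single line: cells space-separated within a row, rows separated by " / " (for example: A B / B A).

A B C D / D C B A / B A D C / C D A B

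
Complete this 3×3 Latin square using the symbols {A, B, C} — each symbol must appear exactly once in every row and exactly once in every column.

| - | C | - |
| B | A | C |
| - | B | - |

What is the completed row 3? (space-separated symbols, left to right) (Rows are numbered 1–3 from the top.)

C B A

(r1,c1): row 1 has {C}; column 1 has {B}, so it must be A.
(r1,c3): row 1 has {A,C}; column 3 has {C}, so it must be B.
(r3,c1): row 3 has {B}; column 1 has {A,B}, so it must be C.
(r3,c3): row 3 has {B,C}; column 3 has {B,C}, so it must be A.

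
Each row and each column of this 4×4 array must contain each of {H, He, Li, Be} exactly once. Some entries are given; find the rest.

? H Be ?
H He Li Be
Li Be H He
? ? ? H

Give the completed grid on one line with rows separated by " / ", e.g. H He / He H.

He H Be Li / H He Li Be / Li Be H He / Be Li He H

Cell (r1,c1): row 1 has {H,Be}; column 1 has {H,Li} → He.
Cell (r1,c4): row 1 has {H,He,Be}; column 4 has {H,He,Be} → Li.
Cell (r4,c1): row 4 has {H}; column 1 has {H,He,Li} → Be.
Cell (r4,c2): row 4 has {H,Be}; column 2 has {H,He,Be} → Li.
Cell (r4,c3): row 4 has {H,Li,Be}; column 3 has {H,Li,Be} → He.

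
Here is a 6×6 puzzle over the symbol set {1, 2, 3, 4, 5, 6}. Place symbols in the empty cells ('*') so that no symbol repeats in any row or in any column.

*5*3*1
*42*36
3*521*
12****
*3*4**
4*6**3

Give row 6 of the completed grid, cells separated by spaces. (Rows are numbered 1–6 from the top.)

4 1 6 5 2 3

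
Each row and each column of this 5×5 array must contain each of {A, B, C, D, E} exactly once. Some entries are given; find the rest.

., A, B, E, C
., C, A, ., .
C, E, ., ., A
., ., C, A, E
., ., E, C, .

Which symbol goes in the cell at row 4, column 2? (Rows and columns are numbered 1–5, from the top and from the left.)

row 1 has {A,B,C,E}; column 1 has {C} — only D is left for (r1,c1).
row 3 has {A,C,E}; column 3 has {A,B,C,E} — only D is left for (r3,c3).
row 3 has {A,C,D,E}; column 4 has {A,C,E} — only B is left for (r3,c4).
row 4 has {A,C,E}; column 1 has {C,D} — only B is left for (r4,c1).
row 4 has {A,B,C,E}; column 2 has {A,C,E} — only D is left for (r4,c2).

D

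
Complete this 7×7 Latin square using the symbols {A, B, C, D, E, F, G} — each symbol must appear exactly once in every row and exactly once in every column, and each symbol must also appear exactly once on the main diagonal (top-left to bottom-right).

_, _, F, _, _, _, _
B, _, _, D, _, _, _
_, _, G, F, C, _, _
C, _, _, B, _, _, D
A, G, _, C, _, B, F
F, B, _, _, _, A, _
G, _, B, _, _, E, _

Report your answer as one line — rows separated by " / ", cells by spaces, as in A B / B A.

D C F E B G A / B F E D A C G / E A G F C D B / C E A B G F D / A G D C E B F / F B C G D A E / G D B A F E C

(r3,c6) = D
(r7,c4) = A
(r7,c7) = C
(r3,c1) = E
(r3,c2) = A
(r3,c7) = B
(r1,c1) = D
(r5,c5) = E
(r2,c2) = F
(r4,c2) = E
(r4,c3) = A
(r5,c3) = D
(r7,c2) = D
(r7,c5) = F
(r1,c2) = C
(r1,c6) = G
(r2,c6) = C
(r4,c5) = G
(r4,c6) = F
(r6,c5) = D
(r1,c4) = E
(r1,c7) = A
(r2,c3) = E
(r2,c5) = A
(r2,c7) = G
(r6,c3) = C
(r6,c4) = G
(r6,c7) = E
(r1,c5) = B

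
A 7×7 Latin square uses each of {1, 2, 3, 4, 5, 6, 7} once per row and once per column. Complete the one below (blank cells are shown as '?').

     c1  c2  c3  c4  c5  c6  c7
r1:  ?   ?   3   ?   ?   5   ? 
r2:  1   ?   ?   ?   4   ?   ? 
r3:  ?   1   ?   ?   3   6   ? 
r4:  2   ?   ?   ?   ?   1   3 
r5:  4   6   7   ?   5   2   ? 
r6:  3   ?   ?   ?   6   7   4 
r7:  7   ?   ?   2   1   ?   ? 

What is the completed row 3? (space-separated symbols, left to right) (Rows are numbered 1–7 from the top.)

5 1 4 7 3 6 2

(r1,c1) = 6
(r2,c6) = 3
(r3,c1) = 5
(r4,c5) = 7
(r5,c7) = 1
(r7,c6) = 4
(r1,c5) = 2
(r1,c7) = 7
(r3,c7) = 2
(r5,c4) = 3
(r1,c2) = 4
(r1,c4) = 1
(r3,c3) = 4
(r3,c4) = 7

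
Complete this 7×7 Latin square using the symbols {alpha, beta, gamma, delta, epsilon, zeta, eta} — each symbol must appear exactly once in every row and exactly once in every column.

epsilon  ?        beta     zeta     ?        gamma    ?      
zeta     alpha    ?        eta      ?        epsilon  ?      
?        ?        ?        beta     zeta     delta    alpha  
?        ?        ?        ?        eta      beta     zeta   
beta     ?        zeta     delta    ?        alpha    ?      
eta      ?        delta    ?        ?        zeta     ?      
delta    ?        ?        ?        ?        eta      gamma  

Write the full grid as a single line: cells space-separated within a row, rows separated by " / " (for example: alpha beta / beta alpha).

epsilon eta beta zeta alpha gamma delta / zeta alpha gamma eta delta epsilon beta / gamma epsilon eta beta zeta delta alpha / alpha delta epsilon gamma eta beta zeta / beta gamma zeta delta epsilon alpha eta / eta beta delta alpha gamma zeta epsilon / delta zeta alpha epsilon beta eta gamma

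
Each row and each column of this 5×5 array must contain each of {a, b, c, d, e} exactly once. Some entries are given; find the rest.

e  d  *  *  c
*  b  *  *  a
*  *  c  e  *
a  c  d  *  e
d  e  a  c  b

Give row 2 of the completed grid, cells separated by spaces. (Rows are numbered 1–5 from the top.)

c b e d a

(r1,c3) = b
(r1,c4) = a
(r2,c1) = c
(r2,c3) = e
(r2,c4) = d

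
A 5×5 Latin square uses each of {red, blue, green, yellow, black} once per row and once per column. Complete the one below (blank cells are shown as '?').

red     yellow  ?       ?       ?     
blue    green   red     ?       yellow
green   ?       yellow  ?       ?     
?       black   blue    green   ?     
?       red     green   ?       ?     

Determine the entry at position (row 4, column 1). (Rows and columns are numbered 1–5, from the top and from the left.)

At row 1, column 3: row 1 has {red,yellow}; column 3 has {red,blue,green,yellow}; that leaves black.
At row 1, column 4: row 1 has {red,yellow,black}; column 4 has {green}; that leaves blue.
At row 1, column 5: row 1 has {red,blue,yellow,black}; column 5 has {yellow}; that leaves green.
At row 2, column 4: row 2 has {red,blue,green,yellow}; column 4 has {blue,green}; that leaves black.
At row 3, column 2: row 3 has {green,yellow}; column 2 has {red,green,yellow,black}; that leaves blue.
At row 3, column 4: row 3 has {blue,green,yellow}; column 4 has {blue,green,black}; that leaves red.
At row 3, column 5: row 3 has {red,blue,green,yellow}; column 5 has {green,yellow}; that leaves black.
At row 4, column 1: row 4 has {blue,green,black}; column 1 has {red,blue,green}; that leaves yellow.

yellow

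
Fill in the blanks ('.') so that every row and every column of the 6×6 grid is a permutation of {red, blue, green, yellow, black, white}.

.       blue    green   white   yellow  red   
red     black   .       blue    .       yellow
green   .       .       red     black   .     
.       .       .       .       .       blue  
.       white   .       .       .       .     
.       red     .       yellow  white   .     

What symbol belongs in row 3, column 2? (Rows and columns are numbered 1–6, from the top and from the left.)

(r1,c1) = black
(r2,c3) = white
(r2,c5) = green
(r3,c2) = yellow

yellow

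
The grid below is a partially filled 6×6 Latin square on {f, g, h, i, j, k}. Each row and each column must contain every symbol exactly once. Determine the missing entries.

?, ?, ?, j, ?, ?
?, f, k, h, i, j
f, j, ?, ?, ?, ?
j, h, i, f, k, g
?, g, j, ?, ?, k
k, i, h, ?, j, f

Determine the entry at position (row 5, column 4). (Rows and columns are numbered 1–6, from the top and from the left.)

i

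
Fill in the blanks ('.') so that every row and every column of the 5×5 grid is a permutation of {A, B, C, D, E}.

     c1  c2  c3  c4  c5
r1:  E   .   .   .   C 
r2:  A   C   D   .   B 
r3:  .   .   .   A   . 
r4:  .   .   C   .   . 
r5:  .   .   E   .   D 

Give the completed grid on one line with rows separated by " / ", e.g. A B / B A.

Cell (r2,c4): row 2 has {A,B,C,D}; column 4 has {A} → E.
Cell (r3,c3): row 3 has {A}; column 3 has {C,D,E} → B.
Cell (r3,c5): row 3 has {A,B}; column 5 has {B,C,D} → E.
Cell (r4,c5): row 4 has {C}; column 5 has {B,C,D,E} → A.
Cell (r1,c3): row 1 has {C,E}; column 3 has {B,C,D,E} → A.
Cell (r3,c2): row 3 has {A,B,E}; column 2 has {C} → D.
Cell (r1,c2): row 1 has {A,C,E}; column 2 has {C,D} → B.
Cell (r1,c4): row 1 has {A,B,C,E}; column 4 has {A,E} → D.
Cell (r3,c1): row 3 has {A,B,D,E}; column 1 has {A,E} → C.
Cell (r4,c2): row 4 has {A,C}; column 2 has {B,C,D} → E.
Cell (r4,c4): row 4 has {A,C,E}; column 4 has {A,D,E} → B.
Cell (r5,c1): row 5 has {D,E}; column 1 has {A,C,E} → B.
Cell (r5,c2): row 5 has {B,D,E}; column 2 has {B,C,D,E} → A.
Cell (r5,c4): row 5 has {A,B,D,E}; column 4 has {A,B,D,E} → C.
Cell (r4,c1): row 4 has {A,B,C,E}; column 1 has {A,B,C,E} → D.

E B A D C / A C D E B / C D B A E / D E C B A / B A E C D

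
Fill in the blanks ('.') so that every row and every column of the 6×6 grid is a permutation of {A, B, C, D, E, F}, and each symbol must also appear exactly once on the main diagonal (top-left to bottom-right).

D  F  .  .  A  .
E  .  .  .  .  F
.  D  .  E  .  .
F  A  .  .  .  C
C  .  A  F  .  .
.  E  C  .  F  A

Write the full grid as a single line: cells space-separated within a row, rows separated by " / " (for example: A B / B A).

D F B C A E / E C D A B F / A D F E C B / F A E B D C / C B A F E D / B E C D F A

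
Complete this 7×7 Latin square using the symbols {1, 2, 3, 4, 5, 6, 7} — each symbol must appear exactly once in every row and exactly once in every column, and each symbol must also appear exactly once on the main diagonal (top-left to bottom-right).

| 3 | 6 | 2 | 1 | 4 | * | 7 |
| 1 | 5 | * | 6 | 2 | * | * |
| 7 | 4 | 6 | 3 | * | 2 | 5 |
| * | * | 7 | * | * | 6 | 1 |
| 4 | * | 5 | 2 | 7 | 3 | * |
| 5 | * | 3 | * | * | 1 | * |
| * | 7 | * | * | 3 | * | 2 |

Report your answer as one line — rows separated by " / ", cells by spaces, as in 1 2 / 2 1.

3 6 2 1 4 5 7 / 1 5 4 6 2 7 3 / 7 4 6 3 1 2 5 / 2 3 7 4 5 6 1 / 4 1 5 2 7 3 6 / 5 2 3 7 6 1 4 / 6 7 1 5 3 4 2

At row 1, column 6: row 1 has {1,2,3,4,6,7}; column 6 has {1,2,3,6}; that leaves 5.
At row 2, column 3: row 2 has {1,2,5,6}; column 3 has {2,3,5,6,7}; that leaves 4.
At row 2, column 6: row 2 has {1,2,4,5,6}; column 6 has {1,2,3,5,6}; that leaves 7.
At row 2, column 7: row 2 has {1,2,4,5,6,7}; column 7 has {1,2,5,7}; that leaves 3.
At row 3, column 5: row 3 has {2,3,4,5,6,7}; column 5 has {2,3,4,7}; that leaves 1.
At row 4, column 1: row 4 has {1,6,7}; column 1 has {1,3,4,5,7}; that leaves 2.
At row 4, column 2: row 4 has {1,2,6,7}; column 2 has {4,5,6,7}; that leaves 3.
At row 4, column 4: row 4 has {1,2,3,6,7}; column 4 has {1,2,3,6}; the diagonal has {1,2,3,5,6,7}; that leaves 4.
At row 4, column 5: row 4 has {1,2,3,4,6,7}; column 5 has {1,2,3,4,7}; that leaves 5.
At row 5, column 2: row 5 has {2,3,4,5,7}; column 2 has {3,4,5,6,7}; that leaves 1.
At row 5, column 7: row 5 has {1,2,3,4,5,7}; column 7 has {1,2,3,5,7}; that leaves 6.
At row 6, column 2: row 6 has {1,3,5}; column 2 has {1,3,4,5,6,7}; that leaves 2.
At row 6, column 4: row 6 has {1,2,3,5}; column 4 has {1,2,3,4,6}; that leaves 7.
At row 6, column 5: row 6 has {1,2,3,5,7}; column 5 has {1,2,3,4,5,7}; that leaves 6.
At row 6, column 7: row 6 has {1,2,3,5,6,7}; column 7 has {1,2,3,5,6,7}; that leaves 4.
At row 7, column 1: row 7 has {2,3,7}; column 1 has {1,2,3,4,5,7}; that leaves 6.
At row 7, column 3: row 7 has {2,3,6,7}; column 3 has {2,3,4,5,6,7}; that leaves 1.
At row 7, column 4: row 7 has {1,2,3,6,7}; column 4 has {1,2,3,4,6,7}; that leaves 5.
At row 7, column 6: row 7 has {1,2,3,5,6,7}; column 6 has {1,2,3,5,6,7}; that leaves 4.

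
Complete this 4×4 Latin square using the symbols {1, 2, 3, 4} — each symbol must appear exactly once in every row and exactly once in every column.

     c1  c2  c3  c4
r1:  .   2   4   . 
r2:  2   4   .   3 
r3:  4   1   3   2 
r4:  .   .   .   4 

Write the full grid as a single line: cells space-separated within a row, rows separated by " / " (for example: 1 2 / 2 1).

3 2 4 1 / 2 4 1 3 / 4 1 3 2 / 1 3 2 4

(r1,c4) = 1
(r2,c3) = 1
(r4,c2) = 3
(r4,c3) = 2
(r1,c1) = 3
(r4,c1) = 1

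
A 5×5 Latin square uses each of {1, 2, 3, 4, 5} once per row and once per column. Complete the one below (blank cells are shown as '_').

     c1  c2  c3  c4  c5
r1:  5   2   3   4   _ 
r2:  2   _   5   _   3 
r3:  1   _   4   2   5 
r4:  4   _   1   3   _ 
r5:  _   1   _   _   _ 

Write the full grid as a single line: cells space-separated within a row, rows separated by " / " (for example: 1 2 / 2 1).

At row 1, column 5: row 1 has {2,3,4,5}; column 5 has {3,5}; that leaves 1.
At row 2, column 2: row 2 has {2,3,5}; column 2 has {1,2}; that leaves 4.
At row 2, column 4: row 2 has {2,3,4,5}; column 4 has {2,3,4}; that leaves 1.
At row 3, column 2: row 3 has {1,2,4,5}; column 2 has {1,2,4}; that leaves 3.
At row 4, column 2: row 4 has {1,3,4}; column 2 has {1,2,3,4}; that leaves 5.
At row 4, column 5: row 4 has {1,3,4,5}; column 5 has {1,3,5}; that leaves 2.
At row 5, column 1: row 5 has {1}; column 1 has {1,2,4,5}; that leaves 3.
At row 5, column 3: row 5 has {1,3}; column 3 has {1,3,4,5}; that leaves 2.
At row 5, column 4: row 5 has {1,2,3}; column 4 has {1,2,3,4}; that leaves 5.
At row 5, column 5: row 5 has {1,2,3,5}; column 5 has {1,2,3,5}; that leaves 4.

5 2 3 4 1 / 2 4 5 1 3 / 1 3 4 2 5 / 4 5 1 3 2 / 3 1 2 5 4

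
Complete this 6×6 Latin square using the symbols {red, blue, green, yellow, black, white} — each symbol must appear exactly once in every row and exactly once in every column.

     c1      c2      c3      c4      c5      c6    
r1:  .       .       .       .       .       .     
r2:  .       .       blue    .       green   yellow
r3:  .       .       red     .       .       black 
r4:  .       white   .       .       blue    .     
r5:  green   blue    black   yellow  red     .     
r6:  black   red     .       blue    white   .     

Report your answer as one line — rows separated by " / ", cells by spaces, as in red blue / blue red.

(r2,c2) = black
(r3,c5) = yellow
(r5,c6) = white
(r6,c6) = green
(r1,c5) = black
(r3,c2) = green
(r3,c4) = white
(r4,c6) = red
(r6,c3) = yellow
(r1,c2) = yellow
(r1,c6) = blue
(r2,c4) = red
(r3,c1) = blue
(r4,c1) = yellow
(r4,c3) = green
(r4,c4) = black
(r1,c3) = white
(r1,c4) = green
(r2,c1) = white
(r1,c1) = red

red yellow white green black blue / white black blue red green yellow / blue green red white yellow black / yellow white green black blue red / green blue black yellow red white / black red yellow blue white green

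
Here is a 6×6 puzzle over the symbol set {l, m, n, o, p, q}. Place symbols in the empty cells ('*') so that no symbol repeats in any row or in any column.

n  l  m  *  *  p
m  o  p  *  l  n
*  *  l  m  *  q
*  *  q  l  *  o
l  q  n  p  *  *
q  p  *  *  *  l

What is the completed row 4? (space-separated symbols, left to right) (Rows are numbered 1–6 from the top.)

Cell (r2,c4): row 2 has {l,m,n,o,p}; column 4 has {l,m,p} → q.
Cell (r3,c2): row 3 has {l,m,q}; column 2 has {l,o,p,q} → n.
Cell (r4,c1): row 4 has {l,o,q}; column 1 has {l,m,n,q} → p.
Cell (r4,c2): row 4 has {l,o,p,q}; column 2 has {l,n,o,p,q} → m.
Cell (r4,c5): row 4 has {l,m,o,p,q}; column 5 has {l} → n.

p m q l n o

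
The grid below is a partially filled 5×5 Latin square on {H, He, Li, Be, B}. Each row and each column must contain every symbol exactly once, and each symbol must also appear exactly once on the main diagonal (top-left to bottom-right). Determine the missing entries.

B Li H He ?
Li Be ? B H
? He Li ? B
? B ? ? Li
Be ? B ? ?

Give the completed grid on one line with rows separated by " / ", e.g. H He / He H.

B Li H He Be / Li Be He B H / H He Li Be B / He B Be H Li / Be H B Li He

(r1,c5): row 1 has {H,He,Li,B}; column 5 has {H,Li,B}, so it must be Be.
(r2,c3): row 2 has {H,Li,Be,B}; column 3 has {H,Li,B}, so it must be He.
(r3,c1): row 3 has {He,Li,B}; column 1 has {Li,Be,B}, so it must be H.
(r3,c4): row 3 has {H,He,Li,B}; column 4 has {He,B}, so it must be Be.
(r4,c1): row 4 has {Li,B}; column 1 has {H,Li,Be,B}, so it must be He.
(r4,c3): row 4 has {He,Li,B}; column 3 has {H,He,Li,B}, so it must be Be.
(r4,c4): row 4 has {He,Li,Be,B}; column 4 has {He,Be,B}; the diagonal has {Li,Be,B}, so it must be H.
(r5,c2): row 5 has {Be,B}; column 2 has {He,Li,Be,B}, so it must be H.
(r5,c4): row 5 has {H,Be,B}; column 4 has {H,He,Be,B}, so it must be Li.
(r5,c5): row 5 has {H,Li,Be,B}; column 5 has {H,Li,Be,B}; the diagonal has {H,Li,Be,B}, so it must be He.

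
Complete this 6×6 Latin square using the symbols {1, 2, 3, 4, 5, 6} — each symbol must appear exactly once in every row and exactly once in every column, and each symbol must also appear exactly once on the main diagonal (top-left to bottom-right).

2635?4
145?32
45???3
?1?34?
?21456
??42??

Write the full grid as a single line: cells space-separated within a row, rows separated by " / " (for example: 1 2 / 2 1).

2 6 3 5 1 4 / 1 4 5 6 3 2 / 4 5 6 1 2 3 / 6 1 2 3 4 5 / 3 2 1 4 5 6 / 5 3 4 2 6 1

row 1 has {2,3,4,5,6}; column 5 has {3,4,5} — only 1 is left for (r1,c5).
row 2 has {1,2,3,4,5}; column 4 has {2,3,4,5} — only 6 is left for (r2,c4).
row 3 has {3,4,5}; column 3 has {1,3,4,5}; the diagonal has {2,3,4,5} — only 6 is left for (r3,c3).
row 3 has {3,4,5,6}; column 4 has {2,3,4,5,6} — only 1 is left for (r3,c4).
row 3 has {1,3,4,5,6}; column 5 has {1,3,4,5} — only 2 is left for (r3,c5).
row 4 has {1,3,4}; column 3 has {1,3,4,5,6} — only 2 is left for (r4,c3).
row 4 has {1,2,3,4}; column 6 has {2,3,4,6} — only 5 is left for (r4,c6).
row 5 has {1,2,4,5,6}; column 1 has {1,2,4} — only 3 is left for (r5,c1).
row 6 has {2,4}; column 2 has {1,2,4,5,6} — only 3 is left for (r6,c2).
row 6 has {2,3,4}; column 5 has {1,2,3,4,5} — only 6 is left for (r6,c5).
row 6 has {2,3,4,6}; column 6 has {2,3,4,5,6}; the diagonal has {2,3,4,5,6} — only 1 is left for (r6,c6).
row 4 has {1,2,3,4,5}; column 1 has {1,2,3,4} — only 6 is left for (r4,c1).
row 6 has {1,2,3,4,6}; column 1 has {1,2,3,4,6} — only 5 is left for (r6,c1).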